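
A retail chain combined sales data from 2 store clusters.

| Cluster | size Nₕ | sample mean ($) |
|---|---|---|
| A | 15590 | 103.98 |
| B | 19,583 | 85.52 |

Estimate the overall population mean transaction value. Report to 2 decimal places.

93.70

N = 15590 + 19583 = 35173.
Weight each subgroup mean by Nₕ/N and sum.
Σ Nₕx̄ₕ = 15590·103.98 + 19583·85.52 = 1621048.2 + 1674738.16 = 3295786.36.
Divide by N: 3295786.36 / 35173 = 93.7022... → 93.70.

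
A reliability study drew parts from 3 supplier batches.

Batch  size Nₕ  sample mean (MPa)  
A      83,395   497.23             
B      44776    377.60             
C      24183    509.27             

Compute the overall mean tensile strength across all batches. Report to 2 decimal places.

N = 83395 + 44776 + 24183 = 152354.
The stratified mean weights each stratum mean by its population share Nₕ/N.
Σ Nₕx̄ₕ = 83395·497.23 + 44776·377.60 + 24183·509.27 = 41466495.85 + 16907417.6 + 12315676.41 = 70689589.86.
Divide by N: 70689589.86 / 152354 = 463.9825... → 463.98.

463.98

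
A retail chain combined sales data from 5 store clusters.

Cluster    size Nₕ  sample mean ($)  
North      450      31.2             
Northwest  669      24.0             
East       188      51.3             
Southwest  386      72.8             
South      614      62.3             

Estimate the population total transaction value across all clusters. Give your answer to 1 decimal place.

North: 450·31.2 = 14040
Northwest: 669·24.0 = 16056
East: 188·51.3 = 9644.4
Southwest: 386·72.8 = 28100.8
South: 614·62.3 = 38252.2
τ̂ = Σ Nₕx̄ₕ = 106093.4.

106093.4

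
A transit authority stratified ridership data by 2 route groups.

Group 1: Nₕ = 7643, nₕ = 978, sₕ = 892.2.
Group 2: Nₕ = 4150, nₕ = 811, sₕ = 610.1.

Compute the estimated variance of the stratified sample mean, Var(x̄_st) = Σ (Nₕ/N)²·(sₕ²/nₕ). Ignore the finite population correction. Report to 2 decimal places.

398.71

N = 11793; Wₕ = Nₕ/N.
group 1: (7643/11793)²·892.2²/978 = 341.87292
group 2: (4150/11793)²·610.1²/811 = 56.83669
Sum = 398.70961 → 398.71.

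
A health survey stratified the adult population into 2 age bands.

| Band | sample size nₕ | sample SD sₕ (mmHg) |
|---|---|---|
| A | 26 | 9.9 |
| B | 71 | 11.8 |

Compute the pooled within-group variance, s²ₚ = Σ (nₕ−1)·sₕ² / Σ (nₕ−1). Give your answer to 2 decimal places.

A: (26−1)·9.9² = 25·98.01 = 2450.25
B: (71−1)·11.8² = 70·139.24 = 9746.8
Numerator = 12197.05; denominator = Σ(nₕ−1) = 95.
s²ₚ = 12197.05/95 = 128.39 → 128.39.

128.39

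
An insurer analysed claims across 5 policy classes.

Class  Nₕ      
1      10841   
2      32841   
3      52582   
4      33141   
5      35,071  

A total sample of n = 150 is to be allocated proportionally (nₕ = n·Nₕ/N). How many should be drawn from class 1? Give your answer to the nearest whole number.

10

Share of class 1 = 10841/164476 = 0.06591.
Allocate 150 × 0.06591 = 9.887... → 10.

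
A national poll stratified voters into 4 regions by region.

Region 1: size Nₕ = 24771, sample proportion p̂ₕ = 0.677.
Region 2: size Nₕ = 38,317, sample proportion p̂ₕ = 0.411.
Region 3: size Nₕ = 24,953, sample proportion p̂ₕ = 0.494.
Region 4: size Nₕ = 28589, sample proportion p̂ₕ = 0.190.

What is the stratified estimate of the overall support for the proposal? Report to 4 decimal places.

N = 24771 + 38317 + 24953 + 28589 = 116630.
Overall proportion = Σ (Nₕ/N)·p̂ₕ.
Σ Nₕp̂ₕ = 16769.967 + 15748.287 + 12326.782 + 5431.91 = 50276.946.
50276.946 / 116630 = 0.431081... → 0.4311.

0.4311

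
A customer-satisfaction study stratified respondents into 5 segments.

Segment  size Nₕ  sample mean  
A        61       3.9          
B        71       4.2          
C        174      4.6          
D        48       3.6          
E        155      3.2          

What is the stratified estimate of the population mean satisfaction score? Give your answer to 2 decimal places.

3.94

N = 61 + 71 + 174 + 48 + 155 = 509.
The stratified mean weights each stratum mean by its population share Nₕ/N.
Σ Nₕx̄ₕ = 61·3.9 + 71·4.2 + 174·4.6 + 48·3.6 + 155·3.2 = 237.9 + 298.2 + 800.4 + 172.8 + 496 = 2005.3.
Divide by N: 2005.3 / 509 = 3.9397... → 3.94.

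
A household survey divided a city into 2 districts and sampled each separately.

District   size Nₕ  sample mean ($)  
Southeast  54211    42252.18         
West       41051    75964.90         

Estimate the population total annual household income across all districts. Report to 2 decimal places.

5408968039.88

Southeast: 54211·42252.18 = 2290532929.98
West: 41051·75964.90 = 3118435109.9
τ̂ = Σ Nₕx̄ₕ = 5408968039.88.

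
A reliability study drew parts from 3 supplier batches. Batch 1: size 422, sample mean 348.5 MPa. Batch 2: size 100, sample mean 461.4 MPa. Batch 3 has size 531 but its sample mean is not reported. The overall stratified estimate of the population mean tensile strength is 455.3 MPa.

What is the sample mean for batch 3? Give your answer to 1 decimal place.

539.0

Σ Nₕx̄ₕ = N·μ, so 531·x̄_3 = 1053·455.3 − (422·348.5 + 100·461.4).
= 479430.9 − 193207 = 286223.9.
x̄_3 = 286223.9 / 531 = 539.028... → 539.0.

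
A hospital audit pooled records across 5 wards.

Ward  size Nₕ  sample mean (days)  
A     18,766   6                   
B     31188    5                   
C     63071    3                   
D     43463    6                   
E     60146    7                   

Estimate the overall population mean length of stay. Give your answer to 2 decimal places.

x̄_st = (Σ Nₕx̄ₕ) / (Σ Nₕ) = (18766·6 + 31188·5 + 63071·3 + 43463·6 + 60146·7) / 216634
= 1139549 / 216634 = 5.2603... → 5.26.

5.26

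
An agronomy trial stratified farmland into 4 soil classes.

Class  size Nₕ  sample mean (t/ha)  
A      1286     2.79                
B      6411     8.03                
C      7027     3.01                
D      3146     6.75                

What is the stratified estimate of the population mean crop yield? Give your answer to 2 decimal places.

5.45

x̄_st = (Σ Nₕx̄ₕ) / (Σ Nₕ) = (1286·2.79 + 6411·8.03 + 7027·3.01 + 3146·6.75) / 17870
= 97455.04 / 17870 = 5.4536... → 5.45.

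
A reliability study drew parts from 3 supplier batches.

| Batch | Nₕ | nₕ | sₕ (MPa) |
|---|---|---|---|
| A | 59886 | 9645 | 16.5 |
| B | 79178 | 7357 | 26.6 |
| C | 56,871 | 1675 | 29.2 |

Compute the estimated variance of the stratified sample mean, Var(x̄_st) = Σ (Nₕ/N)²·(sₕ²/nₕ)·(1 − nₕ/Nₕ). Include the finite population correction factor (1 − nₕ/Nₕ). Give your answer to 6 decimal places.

N = 195935; Wₕ = Nₕ/N.
batch A: (59886/195935)²·16.5²/9645·(1 − 9645/59886) = 0.002212204
batch B: (79178/195935)²·26.6²/7357·(1 − 7357/79178) = 0.014246050
batch C: (56871/195935)²·29.2²/1675·(1 − 1675/56871) = 0.041622228
Sum = 0.058080481 → 0.058080.

0.058080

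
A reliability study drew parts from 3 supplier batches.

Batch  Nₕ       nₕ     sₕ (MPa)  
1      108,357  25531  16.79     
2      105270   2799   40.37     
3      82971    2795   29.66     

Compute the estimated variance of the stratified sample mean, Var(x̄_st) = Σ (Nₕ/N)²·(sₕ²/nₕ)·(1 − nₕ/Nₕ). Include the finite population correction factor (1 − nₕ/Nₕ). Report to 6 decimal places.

0.096325

N = 296598. Term for each stratum: Wₕ²sₕ²/nₕ·(1−nₕ/Nₕ).
Var(x̄_st) = 0.001126473 + 0.071397624 + 0.023800975 = 0.096325073 → 0.096325.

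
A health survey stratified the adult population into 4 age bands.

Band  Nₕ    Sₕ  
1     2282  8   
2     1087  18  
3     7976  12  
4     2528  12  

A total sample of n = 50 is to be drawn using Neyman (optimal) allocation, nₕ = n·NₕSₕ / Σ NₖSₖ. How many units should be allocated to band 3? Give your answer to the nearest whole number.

29

Σ NₕSₕ = 2282·8 + 1087·18 + 7976·12 + 2528·12 = 163870.
Share for 3: 95712/163870 = 0.58407.
n_3 = 50 × 0.58407 = 29.204... → 29.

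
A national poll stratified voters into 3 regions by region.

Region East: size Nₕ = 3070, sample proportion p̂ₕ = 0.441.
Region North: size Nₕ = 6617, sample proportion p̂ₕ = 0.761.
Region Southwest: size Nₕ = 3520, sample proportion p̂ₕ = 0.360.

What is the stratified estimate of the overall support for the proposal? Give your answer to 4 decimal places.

Wₕ = Nₕ/N with N = 13207: 0.2325, 0.5010, 0.2665.
p̂_st = 0.2325·0.441 + 0.5010·0.761 + 0.2665·0.360 ≈ 0.579739... → 0.5797.

0.5797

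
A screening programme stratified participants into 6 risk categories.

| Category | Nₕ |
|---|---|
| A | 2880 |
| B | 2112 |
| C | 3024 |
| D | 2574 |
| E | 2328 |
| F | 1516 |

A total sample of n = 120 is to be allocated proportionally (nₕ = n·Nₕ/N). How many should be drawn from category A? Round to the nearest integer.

24

N = 2880 + 2112 + 3024 + 2574 + 2328 + 1516 = 14434.
n_A = 120·2880/14434 = 23.943... → 24.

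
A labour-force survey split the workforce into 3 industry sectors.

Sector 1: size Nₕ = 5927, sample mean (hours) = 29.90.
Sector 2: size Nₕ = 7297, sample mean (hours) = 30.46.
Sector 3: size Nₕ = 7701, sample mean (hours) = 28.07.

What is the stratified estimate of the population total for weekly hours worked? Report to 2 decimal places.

615650.99

1: 5927·29.90 = 177217.3
2: 7297·30.46 = 222266.62
3: 7701·28.07 = 216167.07
τ̂ = Σ Nₕx̄ₕ = 615650.99.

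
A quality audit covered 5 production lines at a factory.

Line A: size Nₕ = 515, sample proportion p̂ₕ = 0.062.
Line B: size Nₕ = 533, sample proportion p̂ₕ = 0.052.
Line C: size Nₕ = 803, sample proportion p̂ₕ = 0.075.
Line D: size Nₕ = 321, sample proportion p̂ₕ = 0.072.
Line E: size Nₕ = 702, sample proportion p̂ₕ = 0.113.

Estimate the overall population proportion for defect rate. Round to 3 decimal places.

0.077

N = 515 + 533 + 803 + 321 + 702 = 2874.
Overall proportion = Σ (Nₕ/N)·p̂ₕ.
Σ Nₕp̂ₕ = 31.93 + 27.716 + 60.225 + 23.112 + 79.326 = 222.309.
222.309 / 2874 = 0.07735... → 0.077.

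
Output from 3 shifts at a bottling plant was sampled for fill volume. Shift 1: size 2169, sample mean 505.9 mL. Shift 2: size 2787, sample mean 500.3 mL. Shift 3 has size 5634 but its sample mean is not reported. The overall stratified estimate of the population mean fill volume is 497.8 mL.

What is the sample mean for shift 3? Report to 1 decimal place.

Σ Nₕx̄ₕ = N·μ, so 5634·x̄_3 = 10590·497.8 − (2169·505.9 + 2787·500.3).
= 5271702 − 2491633.2 = 2780068.8.
x̄_3 = 2780068.8 / 5634 = 493.445... → 493.4.

493.4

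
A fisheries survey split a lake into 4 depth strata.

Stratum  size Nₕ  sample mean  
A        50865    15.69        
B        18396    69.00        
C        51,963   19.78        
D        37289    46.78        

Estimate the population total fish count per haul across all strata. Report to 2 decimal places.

Population total = Σ Nₕ·x̄ₕ (each stratum's size times its mean).
50865·15.69 + 18396·69.00 + 51963·19.78 + 37289·46.78 = 798071.85 + 1269324 + 1027828.14 + 1744379.42 = 4839603.41.

4839603.41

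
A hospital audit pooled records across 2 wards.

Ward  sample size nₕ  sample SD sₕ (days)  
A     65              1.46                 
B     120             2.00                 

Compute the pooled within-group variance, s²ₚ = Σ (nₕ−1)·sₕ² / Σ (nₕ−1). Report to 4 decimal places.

3.3466

Degrees of freedom: 64 + 119 = 183.
Σ(nₕ−1)sₕ² = 64·2.1316 + 119·4 = 612.4224.
s²ₚ = 612.4224 / 183 = 3.346570... → 3.3466.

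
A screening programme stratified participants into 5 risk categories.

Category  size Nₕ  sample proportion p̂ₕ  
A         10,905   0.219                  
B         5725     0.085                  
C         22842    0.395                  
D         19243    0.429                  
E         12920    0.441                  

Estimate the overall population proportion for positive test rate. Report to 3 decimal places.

N = 10905 + 5725 + 22842 + 19243 + 12920 = 71635.
Overall proportion = Σ (Nₕ/N)·p̂ₕ.
Σ Nₕp̂ₕ = 2388.195 + 486.625 + 9022.59 + 8255.247 + 5697.72 = 25850.377.
25850.377 / 71635 = 0.36086... → 0.361.

0.361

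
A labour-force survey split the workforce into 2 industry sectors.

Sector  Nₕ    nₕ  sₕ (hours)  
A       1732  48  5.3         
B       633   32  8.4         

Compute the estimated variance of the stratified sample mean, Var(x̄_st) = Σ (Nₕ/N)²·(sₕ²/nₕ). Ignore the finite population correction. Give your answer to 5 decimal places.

N = 2365. Term for each stratum: Wₕ²sₕ²/nₕ.
Var(x̄_st) = 0.31386579 + 0.15796240 = 0.47182819 → 0.47183.

0.47183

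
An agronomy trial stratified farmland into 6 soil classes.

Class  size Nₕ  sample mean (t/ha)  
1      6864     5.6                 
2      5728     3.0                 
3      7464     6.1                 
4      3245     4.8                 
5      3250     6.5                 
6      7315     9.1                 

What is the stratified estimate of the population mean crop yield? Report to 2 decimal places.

6.04

x̄_st = (Σ Nₕx̄ₕ) / (Σ Nₕ) = (6864·5.6 + 5728·3.0 + 7464·6.1 + 3245·4.8 + 3250·6.5 + 7315·9.1) / 33866
= 204420.3 / 33866 = 6.0362... → 6.04.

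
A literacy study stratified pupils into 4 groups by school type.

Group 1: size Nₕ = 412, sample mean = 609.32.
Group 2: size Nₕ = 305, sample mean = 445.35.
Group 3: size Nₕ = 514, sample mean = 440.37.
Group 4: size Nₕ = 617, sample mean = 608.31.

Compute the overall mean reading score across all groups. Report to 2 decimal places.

x̄_st = (Σ Nₕx̄ₕ) / (Σ Nₕ) = (412·609.32 + 305·445.35 + 514·440.37 + 617·608.31) / 1848
= 988549.04 / 1848 = 534.9291... → 534.93.

534.93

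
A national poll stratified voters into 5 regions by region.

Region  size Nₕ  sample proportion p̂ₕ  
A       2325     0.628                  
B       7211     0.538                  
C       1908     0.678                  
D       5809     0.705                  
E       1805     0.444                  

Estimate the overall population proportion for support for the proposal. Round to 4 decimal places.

Wₕ = Nₕ/N with N = 19058: 0.1220, 0.3784, 0.1001, 0.3048, 0.0947.
p̂_st = 0.1220·0.628 + 0.3784·0.538 + 0.1001·0.678 + 0.3048·0.705 + 0.0947·0.444 ≈ 0.604996... → 0.6050.

0.6050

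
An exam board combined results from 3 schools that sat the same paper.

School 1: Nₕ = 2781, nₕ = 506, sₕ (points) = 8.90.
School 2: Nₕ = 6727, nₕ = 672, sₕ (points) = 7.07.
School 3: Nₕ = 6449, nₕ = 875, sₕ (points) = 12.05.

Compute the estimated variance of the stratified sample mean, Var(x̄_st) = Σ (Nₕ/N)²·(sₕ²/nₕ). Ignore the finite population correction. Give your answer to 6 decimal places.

N = 15957. Term for each stratum: Wₕ²sₕ²/nₕ.
Var(x̄_st) = 0.004754764 + 0.013219344 + 0.027104931 = 0.045079040 → 0.045079.

0.045079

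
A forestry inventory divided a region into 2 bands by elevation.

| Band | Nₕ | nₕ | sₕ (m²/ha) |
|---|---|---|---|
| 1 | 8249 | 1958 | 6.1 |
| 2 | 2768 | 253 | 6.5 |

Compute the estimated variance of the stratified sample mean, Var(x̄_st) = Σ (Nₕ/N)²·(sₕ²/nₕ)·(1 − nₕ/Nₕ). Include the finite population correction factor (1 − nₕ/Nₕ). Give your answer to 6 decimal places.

0.017704

N = 11017. Term for each stratum: Wₕ²sₕ²/nₕ·(1−nₕ/Nₕ).
Var(x̄_st) = 0.008125335 + 0.009578193 = 0.017703528 → 0.017704.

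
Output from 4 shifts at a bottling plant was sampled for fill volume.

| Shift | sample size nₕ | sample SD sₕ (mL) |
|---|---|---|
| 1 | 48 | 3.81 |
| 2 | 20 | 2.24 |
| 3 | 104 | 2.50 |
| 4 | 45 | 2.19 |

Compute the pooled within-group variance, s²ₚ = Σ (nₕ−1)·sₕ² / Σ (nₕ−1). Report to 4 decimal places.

7.6637

Degrees of freedom: 47 + 19 + 103 + 44 = 213.
Σ(nₕ−1)sₕ² = 47·14.5161 + 19·5.0176 + 103·6.25 + 44·4.7961 = 1632.3695.
s²ₚ = 1632.3695 / 213 = 7.663707... → 7.6637.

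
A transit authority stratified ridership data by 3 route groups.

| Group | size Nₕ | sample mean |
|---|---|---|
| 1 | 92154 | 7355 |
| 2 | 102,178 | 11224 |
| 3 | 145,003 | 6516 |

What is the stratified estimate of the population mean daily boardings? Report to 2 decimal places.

N = 339335; weights Wₕ = Nₕ/N = (0.2716, 0.3011, 0.4273).
x̄_st = Σ Wₕ·x̄ₕ = 0.2716·7355 + 0.3011·11224 + 0.4273·6516 ≈ 8161.4867...
→ 8161.49.

8161.49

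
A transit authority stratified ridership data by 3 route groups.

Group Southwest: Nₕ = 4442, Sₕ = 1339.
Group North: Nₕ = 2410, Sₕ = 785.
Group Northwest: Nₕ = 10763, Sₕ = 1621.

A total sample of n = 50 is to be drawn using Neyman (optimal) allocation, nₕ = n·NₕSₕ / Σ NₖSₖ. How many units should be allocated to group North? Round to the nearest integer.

Southwest: NₕSₕ = 4442·1339 = 5947838
North: NₕSₕ = 2410·785 = 1891850
Northwest: NₕSₕ = 10763·1621 = 17446823
Σ NₕSₕ = 25286511.
n_North = 50·1891850/25286511 = 3.741... → 4.

4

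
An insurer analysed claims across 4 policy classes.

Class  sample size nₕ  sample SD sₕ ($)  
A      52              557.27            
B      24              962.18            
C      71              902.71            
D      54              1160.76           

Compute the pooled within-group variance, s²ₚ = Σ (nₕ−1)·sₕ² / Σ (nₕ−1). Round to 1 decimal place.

Degrees of freedom: 51 + 23 + 70 + 53 = 197.
Σ(nₕ−1)sₕ² = 51·310549.8529 + 23·925790.3524 + 70·814885.3441 + 53·1347363.7776 = 165583474.9029.
s²ₚ = 165583474.9029 / 197 = 840525.253... → 840525.3.

840525.3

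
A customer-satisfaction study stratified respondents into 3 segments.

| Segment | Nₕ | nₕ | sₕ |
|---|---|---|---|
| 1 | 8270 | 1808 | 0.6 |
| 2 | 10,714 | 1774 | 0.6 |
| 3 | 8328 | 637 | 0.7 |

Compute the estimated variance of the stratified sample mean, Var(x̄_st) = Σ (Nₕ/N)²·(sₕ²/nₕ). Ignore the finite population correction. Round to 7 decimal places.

N = 27312. Term for each stratum: Wₕ²sₕ²/nₕ.
Var(x̄_st) = 0.0000182561 + 0.0000312281 + 0.0000715206 = 0.0001210048 → 0.0001210.

0.0001210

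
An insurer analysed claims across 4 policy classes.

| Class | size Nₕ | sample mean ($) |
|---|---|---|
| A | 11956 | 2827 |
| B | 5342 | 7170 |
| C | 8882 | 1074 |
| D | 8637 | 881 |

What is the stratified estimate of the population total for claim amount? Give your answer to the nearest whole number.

89250217

Estimate total by summing Nₕ·x̄ₕ over strata.
11956·2827 + 5342·7170 + 8882·1074 + 8637·881 = 33799612 + 38302140 + 9539268 + 7609197 = 89250217.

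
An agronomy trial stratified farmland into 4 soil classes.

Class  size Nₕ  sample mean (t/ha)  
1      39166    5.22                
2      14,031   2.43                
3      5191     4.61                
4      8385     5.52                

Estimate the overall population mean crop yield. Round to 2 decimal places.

N = 66773; weights Wₕ = Nₕ/N = (0.5866, 0.2101, 0.0777, 0.1256).
x̄_st = Σ Wₕ·x̄ₕ = 0.5866·5.22 + 0.2101·2.43 + 0.0777·4.61 + 0.1256·5.52 ≈ 4.6240...
→ 4.62.

4.62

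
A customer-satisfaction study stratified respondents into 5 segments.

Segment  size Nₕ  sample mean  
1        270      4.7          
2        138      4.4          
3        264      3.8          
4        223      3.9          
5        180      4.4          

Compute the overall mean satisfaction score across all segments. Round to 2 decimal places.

4.22

x̄_st = (Σ Nₕx̄ₕ) / (Σ Nₕ) = (270·4.7 + 138·4.4 + 264·3.8 + 223·3.9 + 180·4.4) / 1075
= 4541.1 / 1075 = 4.2243... → 4.22.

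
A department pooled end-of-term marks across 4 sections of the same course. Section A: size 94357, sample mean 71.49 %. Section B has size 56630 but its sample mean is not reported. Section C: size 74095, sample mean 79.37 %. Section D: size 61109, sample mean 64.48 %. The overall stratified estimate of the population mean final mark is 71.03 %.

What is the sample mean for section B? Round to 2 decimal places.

N = 94357 + 56630 + 74095 + 61109 = 286191.
Overall total = μ·N = 71.03·286191 = 20328146.73.
Subtract the known strata: 94357·71.49 + 74095·79.37 + 61109·64.48 = 16566810.4.
Remaining total for section B: 20328146.73 − 16566810.4 = 3761336.33.
Divide by its size: 3761336.33 / 56630 = 66.4195... → 66.42.

66.42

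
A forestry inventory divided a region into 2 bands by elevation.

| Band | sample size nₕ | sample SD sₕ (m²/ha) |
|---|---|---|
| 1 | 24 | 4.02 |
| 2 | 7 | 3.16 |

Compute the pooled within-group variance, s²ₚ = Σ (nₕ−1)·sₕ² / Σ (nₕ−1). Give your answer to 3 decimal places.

Degrees of freedom: 23 + 6 = 29.
Σ(nₕ−1)sₕ² = 23·16.1604 + 6·9.9856 = 431.6028.
s²ₚ = 431.6028 / 29 = 14.88286... → 14.883.

14.883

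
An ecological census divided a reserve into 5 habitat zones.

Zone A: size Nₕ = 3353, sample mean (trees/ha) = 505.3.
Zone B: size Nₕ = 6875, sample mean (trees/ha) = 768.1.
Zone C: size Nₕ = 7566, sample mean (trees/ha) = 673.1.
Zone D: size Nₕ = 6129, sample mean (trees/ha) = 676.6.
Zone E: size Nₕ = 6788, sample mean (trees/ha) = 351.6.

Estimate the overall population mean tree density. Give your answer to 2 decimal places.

N = 3353 + 6875 + 7566 + 6129 + 6788 = 30711.
Weight each subgroup mean by Nₕ/N and sum.
Σ Nₕx̄ₕ = 3353·505.3 + 6875·768.1 + 7566·673.1 + 6129·676.6 + 6788·351.6 = 1694270.9 + 5280687.5 + 5092674.6 + 4146881.4 + 2386660.8 = 18601175.2.
Divide by N: 18601175.2 / 30711 = 605.6845... → 605.68.

605.68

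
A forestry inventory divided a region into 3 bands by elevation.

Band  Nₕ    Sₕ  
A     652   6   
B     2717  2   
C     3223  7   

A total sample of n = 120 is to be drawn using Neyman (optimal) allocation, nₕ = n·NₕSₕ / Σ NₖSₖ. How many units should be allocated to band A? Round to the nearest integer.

A: NₕSₕ = 652·6 = 3912
B: NₕSₕ = 2717·2 = 5434
C: NₕSₕ = 3223·7 = 22561
Σ NₕSₕ = 31907.
n_A = 120·3912/31907 = 14.713... → 15.

15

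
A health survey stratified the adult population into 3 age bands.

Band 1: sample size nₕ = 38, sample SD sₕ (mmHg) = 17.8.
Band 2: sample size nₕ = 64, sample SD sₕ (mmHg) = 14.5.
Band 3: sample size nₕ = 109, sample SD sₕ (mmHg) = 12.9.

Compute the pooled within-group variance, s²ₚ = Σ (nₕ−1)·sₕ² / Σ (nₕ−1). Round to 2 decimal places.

1: (38−1)·17.8² = 37·316.84 = 11723.08
2: (64−1)·14.5² = 63·210.25 = 13245.75
3: (109−1)·12.9² = 108·166.41 = 17972.28
Numerator = 42941.11; denominator = Σ(nₕ−1) = 208.
s²ₚ = 42941.11/208 = 206.4476... → 206.45.

206.45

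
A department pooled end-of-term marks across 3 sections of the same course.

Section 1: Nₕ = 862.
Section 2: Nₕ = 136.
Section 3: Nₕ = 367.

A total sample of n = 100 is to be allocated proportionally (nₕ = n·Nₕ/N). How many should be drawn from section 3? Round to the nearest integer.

N = 862 + 136 + 367 = 1365.
n_3 = 100·367/1365 = 26.886... → 27.

27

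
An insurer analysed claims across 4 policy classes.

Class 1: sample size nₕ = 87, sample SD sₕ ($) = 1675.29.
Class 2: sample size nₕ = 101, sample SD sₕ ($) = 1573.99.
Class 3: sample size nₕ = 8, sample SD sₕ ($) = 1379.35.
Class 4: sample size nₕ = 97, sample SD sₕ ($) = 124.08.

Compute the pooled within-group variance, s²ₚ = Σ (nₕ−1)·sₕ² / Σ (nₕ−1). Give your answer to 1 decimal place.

1743626.3

1: (87−1)·1675.29² = 86·2806596.5841 = 241367306.2326
2: (101−1)·1573.99² = 100·2477444.5201 = 247744452.01
3: (8−1)·1379.35² = 7·1902606.4225 = 13318244.9575
4: (97−1)·124.08² = 96·15395.8464 = 1478001.2544
Numerator = 503908004.4545; denominator = Σ(nₕ−1) = 289.
s²ₚ = 503908004.4545/289 = 1743626.313... → 1743626.3.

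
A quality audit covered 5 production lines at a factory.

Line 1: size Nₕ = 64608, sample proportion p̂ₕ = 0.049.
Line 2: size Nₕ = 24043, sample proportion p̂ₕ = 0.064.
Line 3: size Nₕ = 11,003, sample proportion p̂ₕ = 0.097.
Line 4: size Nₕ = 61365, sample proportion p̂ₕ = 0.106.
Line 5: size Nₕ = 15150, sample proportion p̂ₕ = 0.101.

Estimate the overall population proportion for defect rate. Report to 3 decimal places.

0.078

N = 64608 + 24043 + 11003 + 61365 + 15150 = 176169.
Overall proportion = Σ (Nₕ/N)·p̂ₕ.
Σ Nₕp̂ₕ = 3165.792 + 1538.752 + 1067.291 + 6504.69 + 1530.15 = 13806.675.
13806.675 / 176169 = 0.07837... → 0.078.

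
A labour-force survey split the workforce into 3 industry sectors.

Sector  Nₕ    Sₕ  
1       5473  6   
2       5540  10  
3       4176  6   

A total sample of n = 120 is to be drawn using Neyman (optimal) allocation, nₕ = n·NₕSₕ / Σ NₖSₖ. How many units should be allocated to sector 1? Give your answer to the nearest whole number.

35

1: NₕSₕ = 5473·6 = 32838
2: NₕSₕ = 5540·10 = 55400
3: NₕSₕ = 4176·6 = 25056
Σ NₕSₕ = 113294.
n_1 = 120·32838/113294 = 34.782... → 35.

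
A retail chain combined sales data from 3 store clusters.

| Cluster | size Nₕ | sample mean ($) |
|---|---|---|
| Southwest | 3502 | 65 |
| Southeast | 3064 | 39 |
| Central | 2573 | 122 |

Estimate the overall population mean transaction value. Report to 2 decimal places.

x̄_st = (Σ Nₕx̄ₕ) / (Σ Nₕ) = (3502·65 + 3064·39 + 2573·122) / 9139
= 661032 / 9139 = 72.3309... → 72.33.

72.33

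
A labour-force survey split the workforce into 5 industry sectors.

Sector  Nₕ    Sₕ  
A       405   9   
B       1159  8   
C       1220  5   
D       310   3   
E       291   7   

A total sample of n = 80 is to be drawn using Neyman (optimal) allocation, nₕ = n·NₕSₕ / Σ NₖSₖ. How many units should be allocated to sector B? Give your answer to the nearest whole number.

34

A: NₕSₕ = 405·9 = 3645
B: NₕSₕ = 1159·8 = 9272
C: NₕSₕ = 1220·5 = 6100
D: NₕSₕ = 310·3 = 930
E: NₕSₕ = 291·7 = 2037
Σ NₕSₕ = 21984.
n_B = 80·9272/21984 = 33.741... → 34.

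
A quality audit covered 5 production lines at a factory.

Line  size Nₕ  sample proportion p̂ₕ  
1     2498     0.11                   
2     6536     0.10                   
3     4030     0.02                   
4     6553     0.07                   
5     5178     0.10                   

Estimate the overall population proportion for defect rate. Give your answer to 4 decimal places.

Wₕ = Nₕ/N with N = 24795: 0.1007, 0.2636, 0.1625, 0.2643, 0.2088.
p̂_st = 0.1007·0.11 + 0.2636·0.10 + 0.1625·0.02 + 0.2643·0.07 + 0.2088·0.10 ≈ 0.080076... → 0.0801.

0.0801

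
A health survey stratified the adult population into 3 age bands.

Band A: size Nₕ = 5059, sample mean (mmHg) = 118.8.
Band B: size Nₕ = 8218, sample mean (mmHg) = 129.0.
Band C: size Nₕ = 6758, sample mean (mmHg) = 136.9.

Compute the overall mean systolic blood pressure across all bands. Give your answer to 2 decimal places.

x̄_st = (Σ Nₕx̄ₕ) / (Σ Nₕ) = (5059·118.8 + 8218·129.0 + 6758·136.9) / 20035
= 2586301.4 / 20035 = 129.0892... → 129.09.

129.09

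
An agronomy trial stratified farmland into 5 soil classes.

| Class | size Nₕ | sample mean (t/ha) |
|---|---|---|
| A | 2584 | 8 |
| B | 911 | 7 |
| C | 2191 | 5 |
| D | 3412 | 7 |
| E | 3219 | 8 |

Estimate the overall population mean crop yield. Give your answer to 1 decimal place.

N = 2584 + 911 + 2191 + 3412 + 3219 = 12317.
Weight each subgroup mean by Nₕ/N and sum.
Σ Nₕx̄ₕ = 2584·8 + 911·7 + 2191·5 + 3412·7 + 3219·8 = 20672 + 6377 + 10955 + 23884 + 25752 = 87640.
Divide by N: 87640 / 12317 = 7.115... → 7.1.

7.1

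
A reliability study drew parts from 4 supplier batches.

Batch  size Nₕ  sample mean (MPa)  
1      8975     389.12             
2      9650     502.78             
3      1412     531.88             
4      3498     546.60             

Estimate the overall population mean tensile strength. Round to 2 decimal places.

467.69

N = 8975 + 9650 + 1412 + 3498 = 23535.
Overall mean = Σ (Nₕ/N)·x̄ₕ — weight by population share, not a simple average.
Σ Nₕx̄ₕ = 8975·389.12 + 9650·502.78 + 1412·531.88 + 3498·546.60 = 3492352 + 4851827 + 751014.56 + 1912006.8 = 11007200.36.
Divide by N: 11007200.36 / 23535 = 467.6949... → 467.69.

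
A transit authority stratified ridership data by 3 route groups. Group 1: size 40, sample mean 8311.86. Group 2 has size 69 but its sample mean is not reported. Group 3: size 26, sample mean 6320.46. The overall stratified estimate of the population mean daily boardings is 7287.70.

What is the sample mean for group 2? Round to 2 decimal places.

N = 40 + 69 + 26 = 135.
Overall total = μ·N = 7287.70·135 = 983839.5.
Subtract the known strata: 40·8311.86 + 26·6320.46 = 496806.36.
Remaining total for group 2: 983839.5 − 496806.36 = 487033.14.
Divide by its size: 487033.14 / 69 = 7058.4513... → 7058.45.

7058.45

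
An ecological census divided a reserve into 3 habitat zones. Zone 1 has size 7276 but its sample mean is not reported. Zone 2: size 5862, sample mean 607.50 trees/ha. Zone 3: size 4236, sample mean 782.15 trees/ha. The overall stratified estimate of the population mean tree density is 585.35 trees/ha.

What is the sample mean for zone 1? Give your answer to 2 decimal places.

Σ Nₕx̄ₕ = N·μ, so 7276·x̄_1 = 17374·585.35 − (5862·607.50 + 4236·782.15).
= 10169870.9 − 6874352.4 = 3295518.5.
x̄_1 = 3295518.5 / 7276 = 452.9300... → 452.93.

452.93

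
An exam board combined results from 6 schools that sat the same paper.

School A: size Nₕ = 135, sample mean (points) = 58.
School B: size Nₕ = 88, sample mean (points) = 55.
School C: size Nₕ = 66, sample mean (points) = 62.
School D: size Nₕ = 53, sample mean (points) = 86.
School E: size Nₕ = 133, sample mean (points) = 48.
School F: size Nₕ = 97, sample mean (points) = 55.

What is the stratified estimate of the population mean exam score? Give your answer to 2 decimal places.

57.76

N = 572; weights Wₕ = Nₕ/N = (0.2360, 0.1538, 0.1154, 0.0927, 0.2325, 0.1696).
x̄_st = Σ Wₕ·x̄ₕ = 0.2360·58 + 0.1538·55 + 0.1154·62 + 0.0927·86 + 0.2325·48 + 0.1696·55 ≈ 57.7605...
→ 57.76.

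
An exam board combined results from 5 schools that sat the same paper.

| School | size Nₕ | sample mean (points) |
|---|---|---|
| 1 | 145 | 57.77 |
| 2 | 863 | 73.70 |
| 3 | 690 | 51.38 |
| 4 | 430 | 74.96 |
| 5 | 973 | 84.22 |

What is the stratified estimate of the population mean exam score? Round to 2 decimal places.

71.46

N = 3101; weights Wₕ = Nₕ/N = (0.0468, 0.2783, 0.2225, 0.1387, 0.3138).
x̄_st = Σ Wₕ·x̄ₕ = 0.0468·57.77 + 0.2783·73.70 + 0.2225·51.38 + 0.1387·74.96 + 0.3138·84.22 ≈ 71.4643...
→ 71.46.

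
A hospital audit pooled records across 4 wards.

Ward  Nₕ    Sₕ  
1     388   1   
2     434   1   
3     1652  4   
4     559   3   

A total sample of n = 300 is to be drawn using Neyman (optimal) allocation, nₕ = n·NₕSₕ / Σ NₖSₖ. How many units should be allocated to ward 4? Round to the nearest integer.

1: NₕSₕ = 388·1 = 388
2: NₕSₕ = 434·1 = 434
3: NₕSₕ = 1652·4 = 6608
4: NₕSₕ = 559·3 = 1677
Σ NₕSₕ = 9107.
n_4 = 300·1677/9107 = 55.243... → 55.

55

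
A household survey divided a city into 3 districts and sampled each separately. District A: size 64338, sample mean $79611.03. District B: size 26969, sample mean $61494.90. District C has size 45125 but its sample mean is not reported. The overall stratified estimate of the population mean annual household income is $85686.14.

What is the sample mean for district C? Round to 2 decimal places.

Σ Nₕx̄ₕ = N·μ, so 45125·x̄_C = 136432·85686.14 − (64338·79611.03 + 26969·61494.90).
= 11690331452.48 − 6780470406.24 = 4909861046.24.
x̄_C = 4909861046.24 / 45125 = 108805.7850... → 108805.78.

108805.78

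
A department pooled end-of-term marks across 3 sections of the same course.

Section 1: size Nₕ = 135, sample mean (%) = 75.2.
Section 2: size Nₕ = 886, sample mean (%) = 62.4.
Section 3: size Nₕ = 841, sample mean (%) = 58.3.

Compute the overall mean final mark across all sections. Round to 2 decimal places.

61.48

N = 135 + 886 + 841 = 1862.
Weight each subgroup mean by Nₕ/N and sum.
Σ Nₕx̄ₕ = 135·75.2 + 886·62.4 + 841·58.3 = 10152 + 55286.4 + 49030.3 = 114468.7.
Divide by N: 114468.7 / 1862 = 61.4762... → 61.48.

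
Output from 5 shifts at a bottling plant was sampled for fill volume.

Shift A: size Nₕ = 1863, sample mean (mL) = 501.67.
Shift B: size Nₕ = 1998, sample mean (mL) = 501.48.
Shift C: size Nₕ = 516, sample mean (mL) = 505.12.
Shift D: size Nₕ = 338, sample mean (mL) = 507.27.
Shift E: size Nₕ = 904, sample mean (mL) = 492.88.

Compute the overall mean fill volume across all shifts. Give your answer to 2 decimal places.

N = 5619; weights Wₕ = Nₕ/N = (0.3316, 0.3556, 0.0918, 0.0602, 0.1609).
x̄_st = Σ Wₕ·x̄ₕ = 0.3316·501.67 + 0.3556·501.48 + 0.0918·505.12 + 0.0602·507.27 + 0.1609·492.88 ≈ 500.8420...
→ 500.84.

500.84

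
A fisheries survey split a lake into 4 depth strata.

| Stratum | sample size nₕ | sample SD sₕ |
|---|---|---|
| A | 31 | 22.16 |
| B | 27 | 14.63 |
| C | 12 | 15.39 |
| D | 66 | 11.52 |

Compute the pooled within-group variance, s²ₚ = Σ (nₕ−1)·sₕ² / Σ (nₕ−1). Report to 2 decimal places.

Degrees of freedom: 30 + 26 + 11 + 65 = 132.
Σ(nₕ−1)sₕ² = 30·491.0656 + 26·214.0369 + 11·236.8521 + 65·132.7104 = 31528.4765.
s²ₚ = 31528.4765 / 132 = 238.8521... → 238.85.

238.85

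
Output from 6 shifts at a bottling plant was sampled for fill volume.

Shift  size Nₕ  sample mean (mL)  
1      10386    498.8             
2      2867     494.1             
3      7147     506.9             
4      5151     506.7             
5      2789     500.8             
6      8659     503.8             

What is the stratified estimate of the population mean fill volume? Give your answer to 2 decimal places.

N = 36999; weights Wₕ = Nₕ/N = (0.2807, 0.0775, 0.1932, 0.1392, 0.0754, 0.2340).
x̄_st = Σ Wₕ·x̄ₕ = 0.2807·498.8 + 0.0775·494.1 + 0.1932·506.9 + 0.1392·506.7 + 0.0754·500.8 + 0.2340·503.8 ≈ 502.4212...
→ 502.42.

502.42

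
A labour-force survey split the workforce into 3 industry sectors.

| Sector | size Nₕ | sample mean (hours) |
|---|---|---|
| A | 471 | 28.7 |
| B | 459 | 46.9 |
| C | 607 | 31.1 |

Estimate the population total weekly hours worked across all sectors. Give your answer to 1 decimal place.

A: 471·28.7 = 13517.7
B: 459·46.9 = 21527.1
C: 607·31.1 = 18877.7
τ̂ = Σ Nₕx̄ₕ = 53922.5.

53922.5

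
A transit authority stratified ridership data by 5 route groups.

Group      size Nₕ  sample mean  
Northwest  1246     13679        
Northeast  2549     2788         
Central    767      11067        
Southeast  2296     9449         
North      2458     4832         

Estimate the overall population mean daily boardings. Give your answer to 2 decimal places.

7107.23

N = 9316; weights Wₕ = Nₕ/N = (0.1337, 0.2736, 0.0823, 0.2465, 0.2638).
x̄_st = Σ Wₕ·x̄ₕ = 0.1337·13679 + 0.2736·2788 + 0.0823·11067 + 0.2465·9449 + 0.2638·4832 ≈ 7107.2343...
→ 7107.23.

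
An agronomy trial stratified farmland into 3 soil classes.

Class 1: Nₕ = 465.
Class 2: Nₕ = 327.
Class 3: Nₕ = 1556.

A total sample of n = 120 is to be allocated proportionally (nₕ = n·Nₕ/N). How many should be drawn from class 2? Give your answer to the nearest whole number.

17

N = 465 + 327 + 1556 = 2348.
n_2 = 120·327/2348 = 16.712... → 17.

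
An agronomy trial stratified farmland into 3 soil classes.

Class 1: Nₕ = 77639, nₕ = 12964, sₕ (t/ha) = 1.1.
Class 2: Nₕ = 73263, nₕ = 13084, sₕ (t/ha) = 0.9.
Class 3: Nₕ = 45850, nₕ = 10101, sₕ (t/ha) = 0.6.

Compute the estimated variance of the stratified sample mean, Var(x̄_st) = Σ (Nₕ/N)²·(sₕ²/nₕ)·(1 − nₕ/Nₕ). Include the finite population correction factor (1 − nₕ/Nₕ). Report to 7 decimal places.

N = 196752. Term for each stratum: Wₕ²sₕ²/nₕ·(1−nₕ/Nₕ).
Var(x̄_st) = 0.0000121067 + 0.0000070508 + 0.0000015090 = 0.0000206665 → 0.0000207.

0.0000207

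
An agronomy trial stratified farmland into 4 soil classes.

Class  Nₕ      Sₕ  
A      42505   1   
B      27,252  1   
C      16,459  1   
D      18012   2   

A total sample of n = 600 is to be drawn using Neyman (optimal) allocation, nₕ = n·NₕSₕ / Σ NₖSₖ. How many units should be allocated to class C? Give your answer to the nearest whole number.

Σ NₕSₕ = 42505·1 + 27252·1 + 16459·1 + 18012·2 = 122240.
Share for C: 16459/122240 = 0.13464.
n_C = 600 × 0.13464 = 80.787... → 81.

81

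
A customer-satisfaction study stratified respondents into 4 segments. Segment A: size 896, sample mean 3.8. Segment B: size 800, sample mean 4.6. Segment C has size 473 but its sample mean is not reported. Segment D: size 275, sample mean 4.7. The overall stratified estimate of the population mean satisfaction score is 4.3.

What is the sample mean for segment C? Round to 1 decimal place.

4.5

N = 896 + 800 + 473 + 275 = 2444.
Overall total = μ·N = 4.3·2444 = 10509.2.
Subtract the known strata: 896·3.8 + 800·4.6 + 275·4.7 = 8377.3.
Remaining total for segment C: 10509.2 − 8377.3 = 2131.9.
Divide by its size: 2131.9 / 473 = 4.507... → 4.5.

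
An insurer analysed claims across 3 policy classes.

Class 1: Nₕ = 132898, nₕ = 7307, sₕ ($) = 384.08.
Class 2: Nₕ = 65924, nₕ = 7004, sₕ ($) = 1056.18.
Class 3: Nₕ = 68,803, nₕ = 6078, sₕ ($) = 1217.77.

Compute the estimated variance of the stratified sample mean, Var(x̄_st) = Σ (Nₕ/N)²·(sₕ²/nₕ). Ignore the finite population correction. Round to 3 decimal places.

N = 267625; Wₕ = Nₕ/N.
class 1: (132898/267625)²·384.08²/7307 = 4.978377
class 2: (65924/267625)²·1056.18²/7004 = 9.664146
class 3: (68803/267625)²·1217.77²/6078 = 16.126170
Sum = 30.768693 → 30.769.

30.769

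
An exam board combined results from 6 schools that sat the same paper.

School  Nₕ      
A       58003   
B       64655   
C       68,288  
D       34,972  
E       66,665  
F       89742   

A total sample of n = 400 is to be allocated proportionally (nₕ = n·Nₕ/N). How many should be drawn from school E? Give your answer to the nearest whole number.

N = 58003 + 64655 + 68288 + 34972 + 66665 + 89742 = 382325.
n_E = 400·66665/382325 = 69.747... → 70.

70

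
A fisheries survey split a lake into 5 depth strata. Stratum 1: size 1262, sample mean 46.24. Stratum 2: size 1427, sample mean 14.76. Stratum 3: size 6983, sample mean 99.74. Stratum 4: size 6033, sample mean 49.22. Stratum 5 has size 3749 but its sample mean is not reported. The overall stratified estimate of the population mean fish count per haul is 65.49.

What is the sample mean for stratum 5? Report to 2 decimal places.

Σ Nₕx̄ₕ = N·μ, so 3749·x̄_5 = 19454·65.49 − (1262·46.24 + 1427·14.76 + 6983·99.74 + 6033·49.22).
= 1274042.46 − 1072846.08 = 201196.38.
x̄_5 = 201196.38 / 3749 = 53.6667... → 53.67.

53.67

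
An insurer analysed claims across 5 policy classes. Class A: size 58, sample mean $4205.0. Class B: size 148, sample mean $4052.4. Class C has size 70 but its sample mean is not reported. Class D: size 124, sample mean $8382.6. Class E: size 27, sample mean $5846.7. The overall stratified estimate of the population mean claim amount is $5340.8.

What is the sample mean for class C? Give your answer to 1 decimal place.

3422.5

Σ Nₕx̄ₕ = N·μ, so 70·x̄_C = 427·5340.8 − (58·4205.0 + 148·4052.4 + 124·8382.6 + 27·5846.7).
= 2280521.6 − 2040948.5 = 239573.1.
x̄_C = 239573.1 / 70 = 3422.473... → 3422.5.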